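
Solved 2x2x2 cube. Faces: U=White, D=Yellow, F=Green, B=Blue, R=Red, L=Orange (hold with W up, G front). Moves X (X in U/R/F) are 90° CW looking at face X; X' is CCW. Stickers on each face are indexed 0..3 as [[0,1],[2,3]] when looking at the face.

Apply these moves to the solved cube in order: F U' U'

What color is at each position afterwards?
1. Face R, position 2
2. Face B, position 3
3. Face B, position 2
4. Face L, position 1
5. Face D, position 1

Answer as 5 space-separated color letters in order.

After move 1 (F): F=GGGG U=WWOO R=WRWR D=RRYY L=OYOY
After move 2 (U'): U=WOWO F=OYGG R=GGWR B=WRBB L=BBOY
After move 3 (U'): U=OOWW F=BBGG R=OYWR B=GGBB L=WROY
Query 1: R[2] = W
Query 2: B[3] = B
Query 3: B[2] = B
Query 4: L[1] = R
Query 5: D[1] = R

Answer: W B B R R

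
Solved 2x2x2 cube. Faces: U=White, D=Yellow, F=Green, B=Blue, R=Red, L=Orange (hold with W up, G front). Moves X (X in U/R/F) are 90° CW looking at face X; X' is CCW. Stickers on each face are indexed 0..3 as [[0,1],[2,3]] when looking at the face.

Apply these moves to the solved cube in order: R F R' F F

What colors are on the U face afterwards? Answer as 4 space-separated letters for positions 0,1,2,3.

Answer: W W G R

Derivation:
After move 1 (R): R=RRRR U=WGWG F=GYGY D=YBYB B=WBWB
After move 2 (F): F=GGYY U=WGOO R=WRGR D=RRYB L=OYOB
After move 3 (R'): R=RRWG U=WWOW F=GGYO D=RGYY B=BBRB
After move 4 (F): F=YGOG U=WWBY R=ORWG D=WRYY L=OROG
After move 5 (F): F=OYGG U=WWGR R=BRYG D=WOYY L=OWOR
Query: U face = WWGR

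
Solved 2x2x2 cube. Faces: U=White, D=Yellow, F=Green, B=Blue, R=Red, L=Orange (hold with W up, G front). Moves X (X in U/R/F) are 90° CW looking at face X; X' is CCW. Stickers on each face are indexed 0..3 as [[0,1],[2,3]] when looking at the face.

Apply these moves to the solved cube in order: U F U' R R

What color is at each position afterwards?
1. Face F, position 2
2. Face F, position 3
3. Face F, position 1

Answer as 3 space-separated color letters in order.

Answer: G W B

Derivation:
After move 1 (U): U=WWWW F=RRGG R=BBRR B=OOBB L=GGOO
After move 2 (F): F=GRGR U=WWOG R=WBWR D=RBYY L=GYOY
After move 3 (U'): U=WGWO F=GYGR R=GRWR B=WBBB L=OOOY
After move 4 (R): R=WGRR U=WYWR F=GBGY D=RBYW B=OBGB
After move 5 (R): R=RWRG U=WBWY F=GBGW D=RGYO B=RBYB
Query 1: F[2] = G
Query 2: F[3] = W
Query 3: F[1] = B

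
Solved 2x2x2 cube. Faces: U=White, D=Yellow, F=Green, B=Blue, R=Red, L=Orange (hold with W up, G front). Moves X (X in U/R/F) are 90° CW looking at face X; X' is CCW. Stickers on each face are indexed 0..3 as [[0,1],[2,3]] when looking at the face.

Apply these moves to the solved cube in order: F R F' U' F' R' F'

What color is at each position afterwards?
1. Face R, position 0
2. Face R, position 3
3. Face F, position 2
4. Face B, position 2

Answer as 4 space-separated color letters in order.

Answer: G Y G O

Derivation:
After move 1 (F): F=GGGG U=WWOO R=WRWR D=RRYY L=OYOY
After move 2 (R): R=WWRR U=WGOG F=GRGY D=RBYB B=OBWB
After move 3 (F'): F=RYGG U=WGWR R=BWRR D=YYYB L=OGOO
After move 4 (U'): U=GRWW F=OGGG R=RYRR B=BWWB L=OBOO
After move 5 (F'): F=GGOG U=GRRR R=YYYR D=BOYB L=OWOW
After move 6 (R'): R=YRYY U=GWRB F=GROR D=BGYG B=BWOB
After move 7 (F'): F=RRGO U=GWYY R=GRBY D=WWYG L=OBOR
Query 1: R[0] = G
Query 2: R[3] = Y
Query 3: F[2] = G
Query 4: B[2] = O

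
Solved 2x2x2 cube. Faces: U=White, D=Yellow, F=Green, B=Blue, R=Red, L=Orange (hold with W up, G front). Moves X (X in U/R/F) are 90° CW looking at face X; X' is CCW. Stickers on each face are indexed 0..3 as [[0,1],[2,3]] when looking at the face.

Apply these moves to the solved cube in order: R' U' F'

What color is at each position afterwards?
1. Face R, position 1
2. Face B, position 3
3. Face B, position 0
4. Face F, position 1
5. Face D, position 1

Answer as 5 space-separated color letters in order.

After move 1 (R'): R=RRRR U=WBWB F=GWGW D=YGYG B=YBYB
After move 2 (U'): U=BBWW F=OOGW R=GWRR B=RRYB L=YBOO
After move 3 (F'): F=OWOG U=BBGR R=GWYR D=BOYG L=YWOW
Query 1: R[1] = W
Query 2: B[3] = B
Query 3: B[0] = R
Query 4: F[1] = W
Query 5: D[1] = O

Answer: W B R W O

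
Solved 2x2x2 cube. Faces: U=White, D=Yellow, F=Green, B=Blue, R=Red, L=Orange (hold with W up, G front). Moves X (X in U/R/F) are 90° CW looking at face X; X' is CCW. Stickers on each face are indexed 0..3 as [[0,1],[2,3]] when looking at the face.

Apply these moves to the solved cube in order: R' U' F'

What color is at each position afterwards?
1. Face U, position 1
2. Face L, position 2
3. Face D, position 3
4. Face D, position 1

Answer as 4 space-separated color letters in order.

After move 1 (R'): R=RRRR U=WBWB F=GWGW D=YGYG B=YBYB
After move 2 (U'): U=BBWW F=OOGW R=GWRR B=RRYB L=YBOO
After move 3 (F'): F=OWOG U=BBGR R=GWYR D=BOYG L=YWOW
Query 1: U[1] = B
Query 2: L[2] = O
Query 3: D[3] = G
Query 4: D[1] = O

Answer: B O G O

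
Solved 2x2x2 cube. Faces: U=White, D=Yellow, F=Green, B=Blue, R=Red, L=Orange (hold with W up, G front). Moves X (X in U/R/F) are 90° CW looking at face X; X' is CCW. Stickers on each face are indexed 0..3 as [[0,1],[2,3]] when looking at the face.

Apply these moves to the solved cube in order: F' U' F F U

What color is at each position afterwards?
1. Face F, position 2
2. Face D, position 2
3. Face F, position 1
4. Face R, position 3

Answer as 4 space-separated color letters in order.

After move 1 (F'): F=GGGG U=WWRR R=YRYR D=OOYY L=OWOW
After move 2 (U'): U=WRWR F=OWGG R=GGYR B=YRBB L=BBOW
After move 3 (F): F=GOGW U=WRWB R=WGRR D=YGYY L=BOOO
After move 4 (F): F=GGWO U=WROO R=WGBR D=RWYY L=BYOG
After move 5 (U): U=OWOR F=WGWO R=YRBR B=BYBB L=GGOG
Query 1: F[2] = W
Query 2: D[2] = Y
Query 3: F[1] = G
Query 4: R[3] = R

Answer: W Y G R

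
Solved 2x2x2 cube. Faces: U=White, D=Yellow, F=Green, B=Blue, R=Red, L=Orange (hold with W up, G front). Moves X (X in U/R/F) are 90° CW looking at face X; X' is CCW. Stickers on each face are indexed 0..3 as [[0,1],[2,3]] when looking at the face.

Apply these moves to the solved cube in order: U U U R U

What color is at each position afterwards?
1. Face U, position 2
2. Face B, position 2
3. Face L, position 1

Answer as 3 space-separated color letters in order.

After move 1 (U): U=WWWW F=RRGG R=BBRR B=OOBB L=GGOO
After move 2 (U): U=WWWW F=BBGG R=OORR B=GGBB L=RROO
After move 3 (U): U=WWWW F=OOGG R=GGRR B=RRBB L=BBOO
After move 4 (R): R=RGRG U=WOWG F=OYGY D=YBYR B=WRWB
After move 5 (U): U=WWGO F=RGGY R=WRRG B=BBWB L=OYOO
Query 1: U[2] = G
Query 2: B[2] = W
Query 3: L[1] = Y

Answer: G W Y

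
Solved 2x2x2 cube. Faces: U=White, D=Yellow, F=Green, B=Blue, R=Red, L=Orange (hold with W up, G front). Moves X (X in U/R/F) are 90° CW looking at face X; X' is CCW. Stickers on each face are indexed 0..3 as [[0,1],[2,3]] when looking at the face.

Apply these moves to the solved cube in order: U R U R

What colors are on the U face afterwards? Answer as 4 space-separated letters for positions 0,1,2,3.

Answer: W B G Y

Derivation:
After move 1 (U): U=WWWW F=RRGG R=BBRR B=OOBB L=GGOO
After move 2 (R): R=RBRB U=WRWG F=RYGY D=YBYO B=WOWB
After move 3 (U): U=WWGR F=RBGY R=WORB B=GGWB L=RYOO
After move 4 (R): R=RWBO U=WBGY F=RBGO D=YWYG B=RGWB
Query: U face = WBGY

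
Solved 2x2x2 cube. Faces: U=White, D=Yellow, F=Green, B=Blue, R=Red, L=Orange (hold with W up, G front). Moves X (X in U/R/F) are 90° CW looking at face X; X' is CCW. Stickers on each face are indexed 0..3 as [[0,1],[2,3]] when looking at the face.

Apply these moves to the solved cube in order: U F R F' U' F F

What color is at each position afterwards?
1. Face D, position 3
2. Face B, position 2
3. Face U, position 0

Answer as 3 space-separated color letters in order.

After move 1 (U): U=WWWW F=RRGG R=BBRR B=OOBB L=GGOO
After move 2 (F): F=GRGR U=WWOG R=WBWR D=RBYY L=GYOY
After move 3 (R): R=WWRB U=WROR F=GBGY D=RBYO B=GOWB
After move 4 (F'): F=BYGG U=WRWR R=BWRB D=YYYO L=GROO
After move 5 (U'): U=RRWW F=GRGG R=BYRB B=BWWB L=GOOO
After move 6 (F): F=GGGR U=RROO R=WYWB D=RBYO L=GYOY
After move 7 (F): F=GGRG U=RRYY R=OYOB D=WWYO L=GROB
Query 1: D[3] = O
Query 2: B[2] = W
Query 3: U[0] = R

Answer: O W R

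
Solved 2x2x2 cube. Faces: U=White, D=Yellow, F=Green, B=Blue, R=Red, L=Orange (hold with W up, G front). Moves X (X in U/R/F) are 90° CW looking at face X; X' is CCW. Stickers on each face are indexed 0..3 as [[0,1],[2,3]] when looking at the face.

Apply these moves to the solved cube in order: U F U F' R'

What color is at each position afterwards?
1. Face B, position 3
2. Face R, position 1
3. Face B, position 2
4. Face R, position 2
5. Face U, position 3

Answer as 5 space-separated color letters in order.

Answer: B R Y B G

Derivation:
After move 1 (U): U=WWWW F=RRGG R=BBRR B=OOBB L=GGOO
After move 2 (F): F=GRGR U=WWOG R=WBWR D=RBYY L=GYOY
After move 3 (U): U=OWGW F=WBGR R=OOWR B=GYBB L=GROY
After move 4 (F'): F=BRWG U=OWOW R=BORR D=RYYY L=GWOG
After move 5 (R'): R=ORBR U=OBOG F=BWWW D=RRYG B=YYYB
Query 1: B[3] = B
Query 2: R[1] = R
Query 3: B[2] = Y
Query 4: R[2] = B
Query 5: U[3] = G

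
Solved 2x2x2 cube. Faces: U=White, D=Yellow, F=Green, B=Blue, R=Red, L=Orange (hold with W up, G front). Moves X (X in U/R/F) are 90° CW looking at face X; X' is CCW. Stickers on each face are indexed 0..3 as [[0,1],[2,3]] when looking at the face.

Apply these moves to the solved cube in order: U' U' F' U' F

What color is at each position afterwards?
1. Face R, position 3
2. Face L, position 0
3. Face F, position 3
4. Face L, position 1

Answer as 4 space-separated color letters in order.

After move 1 (U'): U=WWWW F=OOGG R=GGRR B=RRBB L=BBOO
After move 2 (U'): U=WWWW F=BBGG R=OORR B=GGBB L=RROO
After move 3 (F'): F=BGBG U=WWOR R=YOYR D=ROYY L=RWOW
After move 4 (U'): U=WRWO F=RWBG R=BGYR B=YOBB L=GGOW
After move 5 (F): F=BRGW U=WRWG R=WGOR D=YBYY L=GROO
Query 1: R[3] = R
Query 2: L[0] = G
Query 3: F[3] = W
Query 4: L[1] = R

Answer: R G W R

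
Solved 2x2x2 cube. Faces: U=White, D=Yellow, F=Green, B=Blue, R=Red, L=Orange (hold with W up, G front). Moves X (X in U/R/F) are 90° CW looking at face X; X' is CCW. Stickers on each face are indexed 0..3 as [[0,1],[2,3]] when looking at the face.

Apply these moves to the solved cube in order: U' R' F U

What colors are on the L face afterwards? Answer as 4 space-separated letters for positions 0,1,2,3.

After move 1 (U'): U=WWWW F=OOGG R=GGRR B=RRBB L=BBOO
After move 2 (R'): R=GRGR U=WBWR F=OWGW D=YOYG B=YRYB
After move 3 (F): F=GOWW U=WBOB R=WRRR D=GGYG L=BYOO
After move 4 (U): U=OWBB F=WRWW R=YRRR B=BYYB L=GOOO
Query: L face = GOOO

Answer: G O O O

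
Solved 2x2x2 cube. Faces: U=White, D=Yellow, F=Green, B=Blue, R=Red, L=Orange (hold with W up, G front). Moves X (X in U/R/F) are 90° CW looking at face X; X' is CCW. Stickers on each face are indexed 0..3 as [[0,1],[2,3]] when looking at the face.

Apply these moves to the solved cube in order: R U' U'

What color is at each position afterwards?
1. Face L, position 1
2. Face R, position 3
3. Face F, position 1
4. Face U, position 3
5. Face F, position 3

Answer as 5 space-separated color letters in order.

After move 1 (R): R=RRRR U=WGWG F=GYGY D=YBYB B=WBWB
After move 2 (U'): U=GGWW F=OOGY R=GYRR B=RRWB L=WBOO
After move 3 (U'): U=GWGW F=WBGY R=OORR B=GYWB L=RROO
Query 1: L[1] = R
Query 2: R[3] = R
Query 3: F[1] = B
Query 4: U[3] = W
Query 5: F[3] = Y

Answer: R R B W Y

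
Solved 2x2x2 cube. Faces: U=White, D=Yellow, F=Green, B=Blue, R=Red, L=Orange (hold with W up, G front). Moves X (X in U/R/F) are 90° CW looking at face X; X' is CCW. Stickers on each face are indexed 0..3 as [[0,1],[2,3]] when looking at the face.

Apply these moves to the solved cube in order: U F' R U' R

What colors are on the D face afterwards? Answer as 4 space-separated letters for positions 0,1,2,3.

Answer: G W Y Y

Derivation:
After move 1 (U): U=WWWW F=RRGG R=BBRR B=OOBB L=GGOO
After move 2 (F'): F=RGRG U=WWBR R=YBYR D=GOYY L=GWOW
After move 3 (R): R=YYRB U=WGBG F=RORY D=GBYO B=ROWB
After move 4 (U'): U=GGWB F=GWRY R=RORB B=YYWB L=ROOW
After move 5 (R): R=RRBO U=GWWY F=GBRO D=GWYY B=BYGB
Query: D face = GWYY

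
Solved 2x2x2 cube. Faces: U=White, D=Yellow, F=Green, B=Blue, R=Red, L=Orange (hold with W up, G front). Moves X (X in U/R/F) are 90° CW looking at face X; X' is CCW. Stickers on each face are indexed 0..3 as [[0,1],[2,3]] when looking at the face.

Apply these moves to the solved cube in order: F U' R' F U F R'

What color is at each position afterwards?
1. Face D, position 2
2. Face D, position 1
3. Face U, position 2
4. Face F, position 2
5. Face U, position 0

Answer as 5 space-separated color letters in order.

Answer: Y W Y O Y

Derivation:
After move 1 (F): F=GGGG U=WWOO R=WRWR D=RRYY L=OYOY
After move 2 (U'): U=WOWO F=OYGG R=GGWR B=WRBB L=BBOY
After move 3 (R'): R=GRGW U=WBWW F=OOGO D=RYYG B=YRRB
After move 4 (F): F=GOOO U=WBYB R=WRWW D=GGYG L=BROY
After move 5 (U): U=YWBB F=WROO R=YRWW B=BRRB L=GOOY
After move 6 (F): F=OWOR U=YWYO R=BRBW D=WYYG L=GGOG
After move 7 (R'): R=RWBB U=YRYB F=OWOO D=WWYR B=GRYB
Query 1: D[2] = Y
Query 2: D[1] = W
Query 3: U[2] = Y
Query 4: F[2] = O
Query 5: U[0] = Y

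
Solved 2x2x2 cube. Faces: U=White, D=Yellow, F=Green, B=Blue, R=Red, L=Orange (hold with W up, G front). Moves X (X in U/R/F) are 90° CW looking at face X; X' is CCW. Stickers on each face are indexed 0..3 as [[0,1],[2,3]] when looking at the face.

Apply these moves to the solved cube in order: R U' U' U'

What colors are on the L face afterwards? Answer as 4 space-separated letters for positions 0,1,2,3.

Answer: G Y O O

Derivation:
After move 1 (R): R=RRRR U=WGWG F=GYGY D=YBYB B=WBWB
After move 2 (U'): U=GGWW F=OOGY R=GYRR B=RRWB L=WBOO
After move 3 (U'): U=GWGW F=WBGY R=OORR B=GYWB L=RROO
After move 4 (U'): U=WWGG F=RRGY R=WBRR B=OOWB L=GYOO
Query: L face = GYOO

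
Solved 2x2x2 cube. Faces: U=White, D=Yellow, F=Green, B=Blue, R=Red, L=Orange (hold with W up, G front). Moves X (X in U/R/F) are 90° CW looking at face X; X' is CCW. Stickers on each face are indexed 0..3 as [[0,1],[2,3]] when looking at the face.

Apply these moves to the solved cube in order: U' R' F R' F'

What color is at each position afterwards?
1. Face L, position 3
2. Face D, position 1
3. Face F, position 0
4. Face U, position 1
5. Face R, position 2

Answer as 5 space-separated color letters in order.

Answer: O O B Y G

Derivation:
After move 1 (U'): U=WWWW F=OOGG R=GGRR B=RRBB L=BBOO
After move 2 (R'): R=GRGR U=WBWR F=OWGW D=YOYG B=YRYB
After move 3 (F): F=GOWW U=WBOB R=WRRR D=GGYG L=BYOO
After move 4 (R'): R=RRWR U=WYOY F=GBWB D=GOYW B=GRGB
After move 5 (F'): F=BBGW U=WYRW R=ORGR D=YOYW L=BYOO
Query 1: L[3] = O
Query 2: D[1] = O
Query 3: F[0] = B
Query 4: U[1] = Y
Query 5: R[2] = G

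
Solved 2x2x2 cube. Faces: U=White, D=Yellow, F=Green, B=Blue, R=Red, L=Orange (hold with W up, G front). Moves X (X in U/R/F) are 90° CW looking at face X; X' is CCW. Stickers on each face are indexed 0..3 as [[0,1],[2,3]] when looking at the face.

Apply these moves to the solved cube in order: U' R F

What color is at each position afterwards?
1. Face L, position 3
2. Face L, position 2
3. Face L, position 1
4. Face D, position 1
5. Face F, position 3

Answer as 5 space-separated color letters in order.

After move 1 (U'): U=WWWW F=OOGG R=GGRR B=RRBB L=BBOO
After move 2 (R): R=RGRG U=WOWG F=OYGY D=YBYR B=WRWB
After move 3 (F): F=GOYY U=WOOB R=WGGG D=RRYR L=BYOB
Query 1: L[3] = B
Query 2: L[2] = O
Query 3: L[1] = Y
Query 4: D[1] = R
Query 5: F[3] = Y

Answer: B O Y R Y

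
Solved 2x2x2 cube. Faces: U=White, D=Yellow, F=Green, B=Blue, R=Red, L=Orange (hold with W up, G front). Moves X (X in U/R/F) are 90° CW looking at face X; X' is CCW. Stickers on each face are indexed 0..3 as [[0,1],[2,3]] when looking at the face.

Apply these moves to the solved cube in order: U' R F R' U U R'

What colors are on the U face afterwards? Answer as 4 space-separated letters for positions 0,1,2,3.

After move 1 (U'): U=WWWW F=OOGG R=GGRR B=RRBB L=BBOO
After move 2 (R): R=RGRG U=WOWG F=OYGY D=YBYR B=WRWB
After move 3 (F): F=GOYY U=WOOB R=WGGG D=RRYR L=BYOB
After move 4 (R'): R=GGWG U=WWOW F=GOYB D=ROYY B=RRRB
After move 5 (U): U=OWWW F=GGYB R=RRWG B=BYRB L=GOOB
After move 6 (U): U=WOWW F=RRYB R=BYWG B=GORB L=GGOB
After move 7 (R'): R=YGBW U=WRWG F=ROYW D=RRYB B=YOOB
Query: U face = WRWG

Answer: W R W G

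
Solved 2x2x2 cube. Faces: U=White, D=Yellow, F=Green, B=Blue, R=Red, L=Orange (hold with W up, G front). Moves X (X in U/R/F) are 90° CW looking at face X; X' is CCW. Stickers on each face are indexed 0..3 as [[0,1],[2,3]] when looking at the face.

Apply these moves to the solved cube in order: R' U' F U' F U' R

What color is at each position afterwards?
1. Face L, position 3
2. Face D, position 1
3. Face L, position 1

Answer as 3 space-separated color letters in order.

After move 1 (R'): R=RRRR U=WBWB F=GWGW D=YGYG B=YBYB
After move 2 (U'): U=BBWW F=OOGW R=GWRR B=RRYB L=YBOO
After move 3 (F): F=GOWO U=BBOB R=WWWR D=RGYG L=YYOG
After move 4 (U'): U=BBBO F=YYWO R=GOWR B=WWYB L=RROG
After move 5 (F): F=WYOY U=BBGR R=BOOR D=WGYG L=RROG
After move 6 (U'): U=BRBG F=RROY R=WYOR B=BOYB L=WWOG
After move 7 (R): R=OWRY U=BRBY F=RGOG D=WYYB B=GORB
Query 1: L[3] = G
Query 2: D[1] = Y
Query 3: L[1] = W

Answer: G Y W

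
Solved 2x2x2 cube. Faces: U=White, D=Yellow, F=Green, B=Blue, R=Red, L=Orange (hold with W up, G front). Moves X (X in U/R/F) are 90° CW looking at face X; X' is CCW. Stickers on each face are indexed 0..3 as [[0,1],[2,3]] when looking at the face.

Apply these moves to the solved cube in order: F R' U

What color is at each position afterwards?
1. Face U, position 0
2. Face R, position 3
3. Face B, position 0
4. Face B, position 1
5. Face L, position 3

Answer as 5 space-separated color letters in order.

After move 1 (F): F=GGGG U=WWOO R=WRWR D=RRYY L=OYOY
After move 2 (R'): R=RRWW U=WBOB F=GWGO D=RGYG B=YBRB
After move 3 (U): U=OWBB F=RRGO R=YBWW B=OYRB L=GWOY
Query 1: U[0] = O
Query 2: R[3] = W
Query 3: B[0] = O
Query 4: B[1] = Y
Query 5: L[3] = Y

Answer: O W O Y Y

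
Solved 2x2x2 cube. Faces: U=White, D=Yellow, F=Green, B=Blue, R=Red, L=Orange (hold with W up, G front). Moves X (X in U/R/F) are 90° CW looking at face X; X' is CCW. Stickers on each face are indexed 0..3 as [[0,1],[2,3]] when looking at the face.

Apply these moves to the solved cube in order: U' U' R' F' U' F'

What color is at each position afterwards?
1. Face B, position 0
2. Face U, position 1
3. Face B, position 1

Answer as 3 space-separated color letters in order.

After move 1 (U'): U=WWWW F=OOGG R=GGRR B=RRBB L=BBOO
After move 2 (U'): U=WWWW F=BBGG R=OORR B=GGBB L=RROO
After move 3 (R'): R=OROR U=WBWG F=BWGW D=YBYG B=YGYB
After move 4 (F'): F=WWBG U=WBOO R=BRYR D=ROYG L=RGOW
After move 5 (U'): U=BOWO F=RGBG R=WWYR B=BRYB L=YGOW
After move 6 (F'): F=GGRB U=BOWY R=OWRR D=GWYG L=YOOW
Query 1: B[0] = B
Query 2: U[1] = O
Query 3: B[1] = R

Answer: B O R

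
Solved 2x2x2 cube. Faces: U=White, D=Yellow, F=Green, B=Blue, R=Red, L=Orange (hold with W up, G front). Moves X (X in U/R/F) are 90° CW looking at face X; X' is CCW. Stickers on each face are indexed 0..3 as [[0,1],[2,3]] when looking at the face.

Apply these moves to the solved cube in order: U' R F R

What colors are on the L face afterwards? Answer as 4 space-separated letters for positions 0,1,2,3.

Answer: B Y O B

Derivation:
After move 1 (U'): U=WWWW F=OOGG R=GGRR B=RRBB L=BBOO
After move 2 (R): R=RGRG U=WOWG F=OYGY D=YBYR B=WRWB
After move 3 (F): F=GOYY U=WOOB R=WGGG D=RRYR L=BYOB
After move 4 (R): R=GWGG U=WOOY F=GRYR D=RWYW B=BROB
Query: L face = BYOB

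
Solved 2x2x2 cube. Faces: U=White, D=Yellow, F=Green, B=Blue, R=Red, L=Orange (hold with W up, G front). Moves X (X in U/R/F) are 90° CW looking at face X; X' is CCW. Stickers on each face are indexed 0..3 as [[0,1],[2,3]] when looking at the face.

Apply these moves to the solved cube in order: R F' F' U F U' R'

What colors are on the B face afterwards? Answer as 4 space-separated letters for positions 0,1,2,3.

After move 1 (R): R=RRRR U=WGWG F=GYGY D=YBYB B=WBWB
After move 2 (F'): F=YYGG U=WGRR R=BRYR D=OOYB L=OGOW
After move 3 (F'): F=YGYG U=WGBY R=OROR D=GWYB L=OROR
After move 4 (U): U=BWYG F=ORYG R=WBOR B=ORWB L=YGOR
After move 5 (F): F=YOGR U=BWRG R=YBGR D=OWYB L=YGOW
After move 6 (U'): U=WGBR F=YGGR R=YOGR B=YBWB L=OROW
After move 7 (R'): R=ORYG U=WWBY F=YGGR D=OGYR B=BBWB
Query: B face = BBWB

Answer: B B W B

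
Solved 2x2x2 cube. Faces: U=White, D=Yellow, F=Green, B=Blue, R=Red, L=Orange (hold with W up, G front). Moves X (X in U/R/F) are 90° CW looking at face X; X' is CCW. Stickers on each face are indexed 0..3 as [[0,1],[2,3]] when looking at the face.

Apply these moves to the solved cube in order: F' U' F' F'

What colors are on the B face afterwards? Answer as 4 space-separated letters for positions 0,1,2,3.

Answer: Y R B B

Derivation:
After move 1 (F'): F=GGGG U=WWRR R=YRYR D=OOYY L=OWOW
After move 2 (U'): U=WRWR F=OWGG R=GGYR B=YRBB L=BBOW
After move 3 (F'): F=WGOG U=WRGY R=OGOR D=BWYY L=BROW
After move 4 (F'): F=GGWO U=WROO R=WGBR D=RWYY L=BYOG
Query: B face = YRBB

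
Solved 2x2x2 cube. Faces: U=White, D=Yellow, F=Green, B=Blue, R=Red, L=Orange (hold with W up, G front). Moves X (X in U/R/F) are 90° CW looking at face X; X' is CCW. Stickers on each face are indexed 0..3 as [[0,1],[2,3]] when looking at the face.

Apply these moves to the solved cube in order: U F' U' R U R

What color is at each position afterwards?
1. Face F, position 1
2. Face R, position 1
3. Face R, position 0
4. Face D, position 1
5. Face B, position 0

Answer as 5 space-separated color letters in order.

After move 1 (U): U=WWWW F=RRGG R=BBRR B=OOBB L=GGOO
After move 2 (F'): F=RGRG U=WWBR R=YBYR D=GOYY L=GWOW
After move 3 (U'): U=WRWB F=GWRG R=RGYR B=YBBB L=OOOW
After move 4 (R): R=YRRG U=WWWG F=GORY D=GBYY B=BBRB
After move 5 (U): U=WWGW F=YRRY R=BBRG B=OORB L=GOOW
After move 6 (R): R=RBGB U=WRGY F=YBRY D=GRYO B=WOWB
Query 1: F[1] = B
Query 2: R[1] = B
Query 3: R[0] = R
Query 4: D[1] = R
Query 5: B[0] = W

Answer: B B R R W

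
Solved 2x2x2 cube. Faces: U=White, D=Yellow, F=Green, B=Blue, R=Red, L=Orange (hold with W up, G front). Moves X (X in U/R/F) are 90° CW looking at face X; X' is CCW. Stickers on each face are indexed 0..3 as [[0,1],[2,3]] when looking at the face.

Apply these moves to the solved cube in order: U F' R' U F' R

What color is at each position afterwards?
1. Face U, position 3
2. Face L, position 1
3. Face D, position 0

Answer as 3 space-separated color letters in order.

Answer: R B W

Derivation:
After move 1 (U): U=WWWW F=RRGG R=BBRR B=OOBB L=GGOO
After move 2 (F'): F=RGRG U=WWBR R=YBYR D=GOYY L=GWOW
After move 3 (R'): R=BRYY U=WBBO F=RWRR D=GGYG B=YOOB
After move 4 (U): U=BWOB F=BRRR R=YOYY B=GWOB L=RWOW
After move 5 (F'): F=RRBR U=BWYY R=GOGY D=WWYG L=RBOO
After move 6 (R): R=GGYO U=BRYR F=RWBG D=WOYG B=YWWB
Query 1: U[3] = R
Query 2: L[1] = B
Query 3: D[0] = W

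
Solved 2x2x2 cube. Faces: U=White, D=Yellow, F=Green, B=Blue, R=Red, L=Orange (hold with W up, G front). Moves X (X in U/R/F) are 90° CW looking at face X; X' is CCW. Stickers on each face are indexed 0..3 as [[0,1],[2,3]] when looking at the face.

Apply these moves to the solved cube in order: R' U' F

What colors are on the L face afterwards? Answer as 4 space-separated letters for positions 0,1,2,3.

After move 1 (R'): R=RRRR U=WBWB F=GWGW D=YGYG B=YBYB
After move 2 (U'): U=BBWW F=OOGW R=GWRR B=RRYB L=YBOO
After move 3 (F): F=GOWO U=BBOB R=WWWR D=RGYG L=YYOG
Query: L face = YYOG

Answer: Y Y O G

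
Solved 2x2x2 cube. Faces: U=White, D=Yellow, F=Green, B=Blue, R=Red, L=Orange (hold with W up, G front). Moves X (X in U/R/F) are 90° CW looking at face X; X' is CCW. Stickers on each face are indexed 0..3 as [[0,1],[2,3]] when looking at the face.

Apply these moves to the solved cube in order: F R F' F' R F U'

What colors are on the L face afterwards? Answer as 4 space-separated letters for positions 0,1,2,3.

After move 1 (F): F=GGGG U=WWOO R=WRWR D=RRYY L=OYOY
After move 2 (R): R=WWRR U=WGOG F=GRGY D=RBYB B=OBWB
After move 3 (F'): F=RYGG U=WGWR R=BWRR D=YYYB L=OGOO
After move 4 (F'): F=YGRG U=WGBR R=YWYR D=GOYB L=OROW
After move 5 (R): R=YYRW U=WGBG F=YORB D=GWYO B=RBGB
After move 6 (F): F=RYBO U=WGWR R=BYGW D=RYYO L=OGOW
After move 7 (U'): U=GRWW F=OGBO R=RYGW B=BYGB L=RBOW
Query: L face = RBOW

Answer: R B O W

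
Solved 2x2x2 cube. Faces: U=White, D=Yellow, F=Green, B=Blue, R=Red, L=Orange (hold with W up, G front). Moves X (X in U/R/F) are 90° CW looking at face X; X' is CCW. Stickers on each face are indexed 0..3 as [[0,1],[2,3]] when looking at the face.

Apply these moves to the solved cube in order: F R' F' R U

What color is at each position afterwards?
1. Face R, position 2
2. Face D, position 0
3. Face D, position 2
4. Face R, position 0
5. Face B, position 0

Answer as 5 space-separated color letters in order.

Answer: W Y Y W O

Derivation:
After move 1 (F): F=GGGG U=WWOO R=WRWR D=RRYY L=OYOY
After move 2 (R'): R=RRWW U=WBOB F=GWGO D=RGYG B=YBRB
After move 3 (F'): F=WOGG U=WBRW R=GRRW D=YYYG L=OBOO
After move 4 (R): R=RGWR U=WORG F=WYGG D=YRYY B=WBBB
After move 5 (U): U=RWGO F=RGGG R=WBWR B=OBBB L=WYOO
Query 1: R[2] = W
Query 2: D[0] = Y
Query 3: D[2] = Y
Query 4: R[0] = W
Query 5: B[0] = O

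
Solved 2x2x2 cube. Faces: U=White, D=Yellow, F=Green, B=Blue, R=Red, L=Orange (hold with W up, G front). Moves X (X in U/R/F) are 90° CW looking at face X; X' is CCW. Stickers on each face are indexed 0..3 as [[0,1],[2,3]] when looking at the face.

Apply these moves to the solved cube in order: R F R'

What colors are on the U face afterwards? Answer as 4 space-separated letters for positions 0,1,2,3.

After move 1 (R): R=RRRR U=WGWG F=GYGY D=YBYB B=WBWB
After move 2 (F): F=GGYY U=WGOO R=WRGR D=RRYB L=OYOB
After move 3 (R'): R=RRWG U=WWOW F=GGYO D=RGYY B=BBRB
Query: U face = WWOW

Answer: W W O W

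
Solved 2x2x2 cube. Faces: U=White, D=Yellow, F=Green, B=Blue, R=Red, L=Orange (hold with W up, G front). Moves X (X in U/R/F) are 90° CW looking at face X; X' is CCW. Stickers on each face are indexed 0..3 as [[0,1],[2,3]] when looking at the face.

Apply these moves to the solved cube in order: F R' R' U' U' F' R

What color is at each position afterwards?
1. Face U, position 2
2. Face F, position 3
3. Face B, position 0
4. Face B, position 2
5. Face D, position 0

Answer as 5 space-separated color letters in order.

Answer: O O R O W

Derivation:
After move 1 (F): F=GGGG U=WWOO R=WRWR D=RRYY L=OYOY
After move 2 (R'): R=RRWW U=WBOB F=GWGO D=RGYG B=YBRB
After move 3 (R'): R=RWRW U=WROY F=GBGB D=RWYO B=GBGB
After move 4 (U'): U=RYWO F=OYGB R=GBRW B=RWGB L=GBOY
After move 5 (U'): U=YORW F=GBGB R=OYRW B=GBGB L=RWOY
After move 6 (F'): F=BBGG U=YOOR R=WYRW D=WYYO L=RWOR
After move 7 (R): R=RWWY U=YBOG F=BYGO D=WGYG B=RBOB
Query 1: U[2] = O
Query 2: F[3] = O
Query 3: B[0] = R
Query 4: B[2] = O
Query 5: D[0] = W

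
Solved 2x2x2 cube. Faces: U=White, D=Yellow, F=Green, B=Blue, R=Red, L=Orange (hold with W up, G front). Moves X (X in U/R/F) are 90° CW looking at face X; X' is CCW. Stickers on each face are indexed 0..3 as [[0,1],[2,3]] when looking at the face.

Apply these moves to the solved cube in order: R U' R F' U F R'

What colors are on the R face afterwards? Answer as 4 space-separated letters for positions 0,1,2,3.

Answer: R Y R O

Derivation:
After move 1 (R): R=RRRR U=WGWG F=GYGY D=YBYB B=WBWB
After move 2 (U'): U=GGWW F=OOGY R=GYRR B=RRWB L=WBOO
After move 3 (R): R=RGRY U=GOWY F=OBGB D=YWYR B=WRGB
After move 4 (F'): F=BBOG U=GORR R=WGYY D=BOYR L=WYOW
After move 5 (U): U=RGRO F=WGOG R=WRYY B=WYGB L=BBOW
After move 6 (F): F=OWGG U=RGWB R=RROY D=YWYR L=BBOO
After move 7 (R'): R=RYRO U=RGWW F=OGGB D=YWYG B=RYWB
Query: R face = RYRO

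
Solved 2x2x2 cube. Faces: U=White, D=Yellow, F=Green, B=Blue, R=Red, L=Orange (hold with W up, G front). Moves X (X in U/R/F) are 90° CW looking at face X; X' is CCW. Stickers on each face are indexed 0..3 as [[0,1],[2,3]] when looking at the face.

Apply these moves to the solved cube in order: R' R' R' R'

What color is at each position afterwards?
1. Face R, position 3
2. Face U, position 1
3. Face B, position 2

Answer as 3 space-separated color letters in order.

Answer: R W B

Derivation:
After move 1 (R'): R=RRRR U=WBWB F=GWGW D=YGYG B=YBYB
After move 2 (R'): R=RRRR U=WYWY F=GBGB D=YWYW B=GBGB
After move 3 (R'): R=RRRR U=WGWG F=GYGY D=YBYB B=WBWB
After move 4 (R'): R=RRRR U=WWWW F=GGGG D=YYYY B=BBBB
Query 1: R[3] = R
Query 2: U[1] = W
Query 3: B[2] = B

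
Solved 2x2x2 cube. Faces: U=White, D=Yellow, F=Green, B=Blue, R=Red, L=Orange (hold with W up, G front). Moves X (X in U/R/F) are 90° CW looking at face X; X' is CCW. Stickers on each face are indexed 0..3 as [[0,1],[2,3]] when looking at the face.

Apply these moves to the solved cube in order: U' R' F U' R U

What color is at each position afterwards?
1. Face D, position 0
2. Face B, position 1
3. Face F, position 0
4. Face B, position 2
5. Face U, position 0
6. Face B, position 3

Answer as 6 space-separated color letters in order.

Answer: G R R B W B

Derivation:
After move 1 (U'): U=WWWW F=OOGG R=GGRR B=RRBB L=BBOO
After move 2 (R'): R=GRGR U=WBWR F=OWGW D=YOYG B=YRYB
After move 3 (F): F=GOWW U=WBOB R=WRRR D=GGYG L=BYOO
After move 4 (U'): U=BBWO F=BYWW R=GORR B=WRYB L=YROO
After move 5 (R): R=RGRO U=BYWW F=BGWG D=GYYW B=ORBB
After move 6 (U): U=WBWY F=RGWG R=ORRO B=YRBB L=BGOO
Query 1: D[0] = G
Query 2: B[1] = R
Query 3: F[0] = R
Query 4: B[2] = B
Query 5: U[0] = W
Query 6: B[3] = B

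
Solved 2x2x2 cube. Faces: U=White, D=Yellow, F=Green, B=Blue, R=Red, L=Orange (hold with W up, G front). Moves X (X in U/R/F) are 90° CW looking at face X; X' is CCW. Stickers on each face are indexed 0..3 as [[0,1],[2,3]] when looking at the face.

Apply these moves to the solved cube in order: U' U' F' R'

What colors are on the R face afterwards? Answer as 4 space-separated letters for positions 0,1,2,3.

Answer: O R Y Y

Derivation:
After move 1 (U'): U=WWWW F=OOGG R=GGRR B=RRBB L=BBOO
After move 2 (U'): U=WWWW F=BBGG R=OORR B=GGBB L=RROO
After move 3 (F'): F=BGBG U=WWOR R=YOYR D=ROYY L=RWOW
After move 4 (R'): R=ORYY U=WBOG F=BWBR D=RGYG B=YGOB
Query: R face = ORYY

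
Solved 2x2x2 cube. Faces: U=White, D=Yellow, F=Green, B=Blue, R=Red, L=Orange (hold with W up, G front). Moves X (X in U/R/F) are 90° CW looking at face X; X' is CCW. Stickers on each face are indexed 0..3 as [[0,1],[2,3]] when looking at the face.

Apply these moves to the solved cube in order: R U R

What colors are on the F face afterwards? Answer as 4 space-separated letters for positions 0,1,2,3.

After move 1 (R): R=RRRR U=WGWG F=GYGY D=YBYB B=WBWB
After move 2 (U): U=WWGG F=RRGY R=WBRR B=OOWB L=GYOO
After move 3 (R): R=RWRB U=WRGY F=RBGB D=YWYO B=GOWB
Query: F face = RBGB

Answer: R B G B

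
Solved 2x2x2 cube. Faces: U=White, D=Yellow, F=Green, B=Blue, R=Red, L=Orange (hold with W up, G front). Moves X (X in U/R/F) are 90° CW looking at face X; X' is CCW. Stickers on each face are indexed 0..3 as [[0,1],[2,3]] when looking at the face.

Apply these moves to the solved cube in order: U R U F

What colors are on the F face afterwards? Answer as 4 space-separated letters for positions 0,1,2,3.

Answer: G R Y B

Derivation:
After move 1 (U): U=WWWW F=RRGG R=BBRR B=OOBB L=GGOO
After move 2 (R): R=RBRB U=WRWG F=RYGY D=YBYO B=WOWB
After move 3 (U): U=WWGR F=RBGY R=WORB B=GGWB L=RYOO
After move 4 (F): F=GRYB U=WWOY R=GORB D=RWYO L=RYOB
Query: F face = GRYB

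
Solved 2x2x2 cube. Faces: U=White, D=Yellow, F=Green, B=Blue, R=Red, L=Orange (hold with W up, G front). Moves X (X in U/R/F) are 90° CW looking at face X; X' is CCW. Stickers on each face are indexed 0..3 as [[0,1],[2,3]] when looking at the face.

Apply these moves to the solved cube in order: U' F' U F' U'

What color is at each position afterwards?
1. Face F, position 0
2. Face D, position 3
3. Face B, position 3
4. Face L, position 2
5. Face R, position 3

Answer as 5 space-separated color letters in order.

Answer: O Y B O R

Derivation:
After move 1 (U'): U=WWWW F=OOGG R=GGRR B=RRBB L=BBOO
After move 2 (F'): F=OGOG U=WWGR R=YGYR D=BOYY L=BWOW
After move 3 (U): U=GWRW F=YGOG R=RRYR B=BWBB L=OGOW
After move 4 (F'): F=GGYO U=GWRY R=ORBR D=GWYY L=OWOR
After move 5 (U'): U=WYGR F=OWYO R=GGBR B=ORBB L=BWOR
Query 1: F[0] = O
Query 2: D[3] = Y
Query 3: B[3] = B
Query 4: L[2] = O
Query 5: R[3] = R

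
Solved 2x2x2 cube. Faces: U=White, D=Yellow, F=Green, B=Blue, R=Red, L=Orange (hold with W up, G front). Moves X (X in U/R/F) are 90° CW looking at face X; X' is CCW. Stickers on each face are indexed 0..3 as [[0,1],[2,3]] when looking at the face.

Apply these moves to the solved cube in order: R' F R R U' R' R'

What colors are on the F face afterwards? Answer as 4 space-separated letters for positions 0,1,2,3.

After move 1 (R'): R=RRRR U=WBWB F=GWGW D=YGYG B=YBYB
After move 2 (F): F=GGWW U=WBOO R=WRBR D=RRYG L=OYOG
After move 3 (R): R=BWRR U=WGOW F=GRWG D=RYYY B=OBBB
After move 4 (R): R=RBRW U=WROG F=GYWY D=RBYO B=WBGB
After move 5 (U'): U=RGWO F=OYWY R=GYRW B=RBGB L=WBOG
After move 6 (R'): R=YWGR U=RGWR F=OGWO D=RYYY B=OBBB
After move 7 (R'): R=WRYG U=RBWO F=OGWR D=RGYO B=YBYB
Query: F face = OGWR

Answer: O G W R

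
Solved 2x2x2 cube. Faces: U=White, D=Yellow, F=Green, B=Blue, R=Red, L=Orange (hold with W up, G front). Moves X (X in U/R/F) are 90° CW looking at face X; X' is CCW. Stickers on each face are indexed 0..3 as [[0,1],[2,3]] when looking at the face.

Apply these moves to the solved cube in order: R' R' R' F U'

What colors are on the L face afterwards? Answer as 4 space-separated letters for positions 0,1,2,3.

Answer: W B O B

Derivation:
After move 1 (R'): R=RRRR U=WBWB F=GWGW D=YGYG B=YBYB
After move 2 (R'): R=RRRR U=WYWY F=GBGB D=YWYW B=GBGB
After move 3 (R'): R=RRRR U=WGWG F=GYGY D=YBYB B=WBWB
After move 4 (F): F=GGYY U=WGOO R=WRGR D=RRYB L=OYOB
After move 5 (U'): U=GOWO F=OYYY R=GGGR B=WRWB L=WBOB
Query: L face = WBOB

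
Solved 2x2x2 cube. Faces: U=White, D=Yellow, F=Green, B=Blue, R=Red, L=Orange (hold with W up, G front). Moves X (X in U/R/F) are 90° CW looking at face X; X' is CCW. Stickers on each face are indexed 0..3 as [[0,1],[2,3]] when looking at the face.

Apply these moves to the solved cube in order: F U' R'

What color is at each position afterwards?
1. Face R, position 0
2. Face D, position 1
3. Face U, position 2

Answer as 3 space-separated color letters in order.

Answer: G Y W

Derivation:
After move 1 (F): F=GGGG U=WWOO R=WRWR D=RRYY L=OYOY
After move 2 (U'): U=WOWO F=OYGG R=GGWR B=WRBB L=BBOY
After move 3 (R'): R=GRGW U=WBWW F=OOGO D=RYYG B=YRRB
Query 1: R[0] = G
Query 2: D[1] = Y
Query 3: U[2] = W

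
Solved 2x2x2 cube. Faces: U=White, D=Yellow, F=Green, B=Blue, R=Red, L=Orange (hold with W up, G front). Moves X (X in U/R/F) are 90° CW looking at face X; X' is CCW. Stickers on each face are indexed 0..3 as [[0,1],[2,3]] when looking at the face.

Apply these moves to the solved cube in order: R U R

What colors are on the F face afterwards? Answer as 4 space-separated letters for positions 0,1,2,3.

Answer: R B G B

Derivation:
After move 1 (R): R=RRRR U=WGWG F=GYGY D=YBYB B=WBWB
After move 2 (U): U=WWGG F=RRGY R=WBRR B=OOWB L=GYOO
After move 3 (R): R=RWRB U=WRGY F=RBGB D=YWYO B=GOWB
Query: F face = RBGB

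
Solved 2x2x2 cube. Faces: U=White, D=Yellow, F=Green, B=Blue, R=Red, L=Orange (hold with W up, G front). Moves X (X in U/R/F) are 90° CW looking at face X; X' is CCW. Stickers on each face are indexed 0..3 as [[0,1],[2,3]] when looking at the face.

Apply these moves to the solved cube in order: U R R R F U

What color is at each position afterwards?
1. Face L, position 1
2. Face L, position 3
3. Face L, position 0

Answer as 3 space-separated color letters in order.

Answer: R R G

Derivation:
After move 1 (U): U=WWWW F=RRGG R=BBRR B=OOBB L=GGOO
After move 2 (R): R=RBRB U=WRWG F=RYGY D=YBYO B=WOWB
After move 3 (R): R=RRBB U=WYWY F=RBGO D=YWYW B=GORB
After move 4 (R): R=BRBR U=WBWO F=RWGW D=YRYG B=YOYB
After move 5 (F): F=GRWW U=WBOG R=WROR D=BBYG L=GYOR
After move 6 (U): U=OWGB F=WRWW R=YOOR B=GYYB L=GROR
Query 1: L[1] = R
Query 2: L[3] = R
Query 3: L[0] = G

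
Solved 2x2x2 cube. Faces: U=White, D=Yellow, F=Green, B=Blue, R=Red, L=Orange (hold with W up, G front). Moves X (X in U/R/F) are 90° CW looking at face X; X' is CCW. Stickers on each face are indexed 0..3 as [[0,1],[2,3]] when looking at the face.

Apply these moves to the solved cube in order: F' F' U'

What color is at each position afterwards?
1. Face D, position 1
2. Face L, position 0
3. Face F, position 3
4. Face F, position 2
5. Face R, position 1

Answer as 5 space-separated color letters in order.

Answer: W B G G G

Derivation:
After move 1 (F'): F=GGGG U=WWRR R=YRYR D=OOYY L=OWOW
After move 2 (F'): F=GGGG U=WWYY R=OROR D=WWYY L=OROR
After move 3 (U'): U=WYWY F=ORGG R=GGOR B=ORBB L=BBOR
Query 1: D[1] = W
Query 2: L[0] = B
Query 3: F[3] = G
Query 4: F[2] = G
Query 5: R[1] = G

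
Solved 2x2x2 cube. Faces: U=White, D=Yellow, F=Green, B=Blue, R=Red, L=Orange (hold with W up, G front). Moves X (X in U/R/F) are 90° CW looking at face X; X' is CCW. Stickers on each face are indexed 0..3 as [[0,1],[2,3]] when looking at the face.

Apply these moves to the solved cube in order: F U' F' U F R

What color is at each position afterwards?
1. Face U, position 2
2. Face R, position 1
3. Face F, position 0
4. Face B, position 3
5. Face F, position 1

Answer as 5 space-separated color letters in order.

Answer: W W O B W

Derivation:
After move 1 (F): F=GGGG U=WWOO R=WRWR D=RRYY L=OYOY
After move 2 (U'): U=WOWO F=OYGG R=GGWR B=WRBB L=BBOY
After move 3 (F'): F=YGOG U=WOGW R=RGRR D=BYYY L=BOOW
After move 4 (U): U=GWWO F=RGOG R=WRRR B=BOBB L=YGOW
After move 5 (F): F=ORGG U=GWWG R=WROR D=RWYY L=YBOY
After move 6 (R): R=OWRR U=GRWG F=OWGY D=RBYB B=GOWB
Query 1: U[2] = W
Query 2: R[1] = W
Query 3: F[0] = O
Query 4: B[3] = B
Query 5: F[1] = W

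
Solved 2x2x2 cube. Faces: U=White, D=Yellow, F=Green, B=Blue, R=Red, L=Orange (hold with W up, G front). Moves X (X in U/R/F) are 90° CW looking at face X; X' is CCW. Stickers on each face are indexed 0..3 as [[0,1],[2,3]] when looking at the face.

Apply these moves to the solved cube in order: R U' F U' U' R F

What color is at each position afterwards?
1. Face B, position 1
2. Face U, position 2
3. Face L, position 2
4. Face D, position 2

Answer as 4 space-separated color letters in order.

Answer: O B O Y

Derivation:
After move 1 (R): R=RRRR U=WGWG F=GYGY D=YBYB B=WBWB
After move 2 (U'): U=GGWW F=OOGY R=GYRR B=RRWB L=WBOO
After move 3 (F): F=GOYO U=GGOB R=WYWR D=RGYB L=WYOB
After move 4 (U'): U=GBGO F=WYYO R=GOWR B=WYWB L=RROB
After move 5 (U'): U=BOGG F=RRYO R=WYWR B=GOWB L=WYOB
After move 6 (R): R=WWRY U=BRGO F=RGYB D=RWYG B=GOOB
After move 7 (F): F=YRBG U=BRBY R=GWOY D=RWYG L=WROW
Query 1: B[1] = O
Query 2: U[2] = B
Query 3: L[2] = O
Query 4: D[2] = Y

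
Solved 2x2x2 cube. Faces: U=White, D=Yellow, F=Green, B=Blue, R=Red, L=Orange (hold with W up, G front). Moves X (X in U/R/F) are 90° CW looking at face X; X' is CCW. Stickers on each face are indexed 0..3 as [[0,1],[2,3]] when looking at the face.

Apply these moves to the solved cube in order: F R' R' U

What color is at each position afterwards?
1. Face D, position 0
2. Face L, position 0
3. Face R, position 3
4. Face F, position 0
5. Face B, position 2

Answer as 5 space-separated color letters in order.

After move 1 (F): F=GGGG U=WWOO R=WRWR D=RRYY L=OYOY
After move 2 (R'): R=RRWW U=WBOB F=GWGO D=RGYG B=YBRB
After move 3 (R'): R=RWRW U=WROY F=GBGB D=RWYO B=GBGB
After move 4 (U): U=OWYR F=RWGB R=GBRW B=OYGB L=GBOY
Query 1: D[0] = R
Query 2: L[0] = G
Query 3: R[3] = W
Query 4: F[0] = R
Query 5: B[2] = G

Answer: R G W R G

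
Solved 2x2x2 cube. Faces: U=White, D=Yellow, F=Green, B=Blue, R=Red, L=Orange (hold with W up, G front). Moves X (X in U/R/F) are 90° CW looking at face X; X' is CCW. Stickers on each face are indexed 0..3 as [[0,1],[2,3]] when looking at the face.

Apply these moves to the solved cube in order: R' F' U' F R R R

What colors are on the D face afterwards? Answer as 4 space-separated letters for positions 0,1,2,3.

Answer: Y O Y B

Derivation:
After move 1 (R'): R=RRRR U=WBWB F=GWGW D=YGYG B=YBYB
After move 2 (F'): F=WWGG U=WBRR R=GRYR D=OOYG L=OBOW
After move 3 (U'): U=BRWR F=OBGG R=WWYR B=GRYB L=YBOW
After move 4 (F): F=GOGB U=BRWB R=WWRR D=YWYG L=YOOO
After move 5 (R): R=RWRW U=BOWB F=GWGG D=YYYG B=BRRB
After move 6 (R): R=RRWW U=BWWG F=GYGG D=YRYB B=BROB
After move 7 (R): R=WRWR U=BYWG F=GRGB D=YOYB B=GRWB
Query: D face = YOYB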